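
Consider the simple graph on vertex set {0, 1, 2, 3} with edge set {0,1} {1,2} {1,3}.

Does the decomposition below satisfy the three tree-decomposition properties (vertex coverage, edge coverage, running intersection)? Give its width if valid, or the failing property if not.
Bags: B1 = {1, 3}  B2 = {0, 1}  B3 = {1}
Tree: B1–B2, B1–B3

A tree decomposition must satisfy three properties: every vertex lies in some bag; for every edge, both endpoints lie together in some bag; and for every vertex, the bags containing it form a connected subtree. Here vertex 2 appears in no bag, so the decomposition is invalid.

No — vertex 2 appears in no bag.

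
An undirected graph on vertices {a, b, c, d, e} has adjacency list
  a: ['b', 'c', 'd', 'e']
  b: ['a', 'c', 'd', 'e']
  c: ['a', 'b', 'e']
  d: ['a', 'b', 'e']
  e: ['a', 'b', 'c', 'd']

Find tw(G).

3

A width-3 tree decomposition is:
Bags: B1 = {a, b, d, e}  B2 = {a, b, c, e}
Tree: B1–B2
Every bag has size at most 4, so the width is 4 − 1 = 3 and tw(G) ≤ 3. On the other hand G contains the 4-clique {a, b, d, e}. A clique must lie in a single bag of any decomposition, so no decomposition can have width below 3. Hence tw(G) = 3 exactly.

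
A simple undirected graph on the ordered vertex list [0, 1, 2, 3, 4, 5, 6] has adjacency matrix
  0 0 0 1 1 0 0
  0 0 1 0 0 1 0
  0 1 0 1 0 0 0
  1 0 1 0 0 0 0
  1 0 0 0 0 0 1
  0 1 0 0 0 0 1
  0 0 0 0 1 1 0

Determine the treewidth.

A width-2 tree decomposition is:
Bags: B1 = {1, 2, 3}  B2 = {1, 3, 5}  B3 = {3, 5, 6}  B4 = {3, 4, 6}  B5 = {0, 3, 4}
Tree: B1–B2, B2–B3, B3–B4, B4–B5
Every bag has size at most 3, so the width is 3 − 1 = 2 and tw(G) ≤ 2. The edges 3–2–1–5–6–4–0–3 form a cycle, so G is not a tree and its treewidth is at least 2. Hence tw(G) = 2 exactly.

2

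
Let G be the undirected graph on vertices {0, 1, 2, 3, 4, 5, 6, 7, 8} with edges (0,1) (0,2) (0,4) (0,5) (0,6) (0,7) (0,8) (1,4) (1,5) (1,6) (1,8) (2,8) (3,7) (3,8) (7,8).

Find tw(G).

A width-2 tree decomposition is:
Bags: B1 = {0, 1, 4}  B2 = {0, 1, 8}  B3 = {0, 7, 8}  B4 = {0, 1, 5}  B5 = {0, 2, 8}  B6 = {0, 1, 6}  B7 = {3, 7, 8}
Tree: B1–B2, B2–B3, B2–B4, B2–B5, B2–B6, B3–B7
Each bag holds 3 vertices, so the decomposition has width 2, which upper-bounds the treewidth. Conversely, {0, 1, 8} is a clique of size 3, and the vertices of any clique must share a bag in every tree decomposition; so some bag has ≥ 3 vertices and tw(G) ≥ 2. Hence tw(G) = 2 exactly.

2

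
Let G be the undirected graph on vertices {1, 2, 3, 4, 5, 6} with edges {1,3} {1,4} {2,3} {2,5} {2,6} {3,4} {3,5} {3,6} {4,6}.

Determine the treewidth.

A width-2 tree decomposition is:
Bags: B1 = {3, 4, 6}  B2 = {1, 3, 4}  B3 = {2, 3, 6}  B4 = {2, 3, 5}
Tree: B1–B2, B1–B3, B3–B4
The largest bag has 3 vertices, giving width 2; this decomposition certifies tw(G) ≤ 2. For the lower bound, the 3 vertices {1, 3, 4} are pairwise adjacent, and any tree decomposition puts a clique entirely inside one bag — forcing width ≥ 2. Combining the bounds, tw(G) = 2.

2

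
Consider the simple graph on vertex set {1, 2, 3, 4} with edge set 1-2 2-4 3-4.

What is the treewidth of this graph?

1

A width-1 tree decomposition is:
Bags: B1 = {3, 4}  B2 = {2, 4}  B3 = {1, 2}
Tree: B1–B2, B2–B3
Each bag holds 2 vertices, so the decomposition has width 1, which upper-bounds the treewidth. Any graph with an edge has treewidth ≥ 1, and G has the edge 3–4. Hence tw(G) = 1 exactly.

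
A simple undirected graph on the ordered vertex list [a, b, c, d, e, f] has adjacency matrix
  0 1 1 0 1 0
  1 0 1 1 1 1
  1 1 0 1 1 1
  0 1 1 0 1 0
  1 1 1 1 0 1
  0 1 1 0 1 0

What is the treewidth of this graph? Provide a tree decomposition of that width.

Treewidth 3.
One such decomposition:
Bags: B1 = {b, c, d, e}  B2 = {b, c, e, f}  B3 = {a, b, c, e}
Tree: B1–B2, B1–B3

Every bag has size at most 4, so the width is 4 − 1 = 3 and tw(G) ≤ 3. On the other hand G contains the 4-clique {b, c, d, e}. A clique must lie in a single bag of any decomposition, so no decomposition can have width below 3. The upper and lower bounds meet at 3, so that is the treewidth.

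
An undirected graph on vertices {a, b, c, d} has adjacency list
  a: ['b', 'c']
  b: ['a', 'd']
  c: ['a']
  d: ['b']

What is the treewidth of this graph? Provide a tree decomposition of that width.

Treewidth 1.
One such decomposition:
Bags: B1 = {a, c}  B2 = {a, b}  B3 = {b, d}
Tree: B1–B2, B2–B3

Each bag holds 2 vertices, so the decomposition has width 1, which upper-bounds the treewidth. Since G has at least one edge (e.g. c–a), it is not an edgeless graph, so tw(G) ≥ 1. Therefore the treewidth is 1.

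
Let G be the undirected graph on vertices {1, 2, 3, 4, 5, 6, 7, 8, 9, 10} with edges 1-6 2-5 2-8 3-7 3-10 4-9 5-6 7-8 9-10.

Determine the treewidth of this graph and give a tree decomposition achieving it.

The largest bag has 2 vertices, giving width 1; this decomposition certifies tw(G) ≤ 1. Any graph with an edge has treewidth ≥ 1, and G has the edge 1–6. Combining the bounds, tw(G) = 1.

Treewidth 1.
One optimal decomposition is:
Bags: B1 = {1, 6}  B2 = {5, 6}  B3 = {2, 5}  B4 = {2, 8}  B5 = {7, 8}  B6 = {3, 7}  B7 = {3, 10}  B8 = {9, 10}  B9 = {4, 9}
Tree: B1–B2, B2–B3, B3–B4, B4–B5, B5–B6, B6–B7, B7–B8, B8–B9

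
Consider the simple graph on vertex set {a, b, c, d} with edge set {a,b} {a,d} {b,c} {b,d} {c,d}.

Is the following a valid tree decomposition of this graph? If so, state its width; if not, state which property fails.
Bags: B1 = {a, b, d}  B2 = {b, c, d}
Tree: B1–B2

Every vertex of G appears in some bag (union = {a, b, c, d}); every edge is covered by a bag; and for each vertex v the set of bags containing v is connected in the bag tree. The decomposition is therefore valid. The largest bag has 3 vertices, so the width is 2.

Yes; width 2.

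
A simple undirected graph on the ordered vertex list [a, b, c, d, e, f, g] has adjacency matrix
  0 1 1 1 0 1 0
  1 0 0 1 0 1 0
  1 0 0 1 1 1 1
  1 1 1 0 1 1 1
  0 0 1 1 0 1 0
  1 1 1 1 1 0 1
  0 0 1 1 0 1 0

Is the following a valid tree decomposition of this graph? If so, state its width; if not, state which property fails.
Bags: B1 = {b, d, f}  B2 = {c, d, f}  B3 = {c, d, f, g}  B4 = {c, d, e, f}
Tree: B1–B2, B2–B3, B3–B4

A tree decomposition must satisfy three properties: every vertex lies in some bag; for every edge, both endpoints lie together in some bag; and for every vertex, the bags containing it form a connected subtree. Here vertex a appears in no bag, so the decomposition is invalid.

No — vertex a appears in no bag.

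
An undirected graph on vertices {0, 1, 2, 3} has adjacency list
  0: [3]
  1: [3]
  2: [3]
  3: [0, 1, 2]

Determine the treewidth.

A width-1 tree decomposition is:
Bags: B1 = {2, 3}  B2 = {1, 3}  B3 = {0, 3}
Tree: B1–B2, B2–B3
Each bag holds 2 vertices, so the decomposition has width 1, which upper-bounds the treewidth. Since G has at least one edge (e.g. 3–2), it is not an edgeless graph, so tw(G) ≥ 1. Therefore the treewidth is 1.

1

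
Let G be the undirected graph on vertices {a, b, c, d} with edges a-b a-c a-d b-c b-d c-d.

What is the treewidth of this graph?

A width-3 tree decomposition is:
Bags: B1 = {a, b, c, d}
Tree: (single bag)
A single bag containing all 4 vertices is trivially a valid decomposition of width 3. For the lower bound, the 4 vertices {a, b, c, d} are pairwise adjacent, and any tree decomposition puts a clique entirely inside one bag — forcing width ≥ 3. The upper and lower bounds meet at 3, so that is the treewidth.

3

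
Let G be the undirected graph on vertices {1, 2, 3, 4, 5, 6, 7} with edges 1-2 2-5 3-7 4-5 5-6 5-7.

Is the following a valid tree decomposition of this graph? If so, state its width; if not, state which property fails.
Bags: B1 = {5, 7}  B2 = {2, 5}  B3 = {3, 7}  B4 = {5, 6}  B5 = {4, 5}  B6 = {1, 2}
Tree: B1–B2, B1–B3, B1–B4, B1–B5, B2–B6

Vertex coverage: the bags together contain {1, 2, 3, 4, 5, 6, 7}, the full vertex set. Edge coverage: each edge of G has both endpoints in at least one bag. Running intersection: for every vertex, the bags containing it form a connected subtree. All three properties hold, so this is a valid tree decomposition of width max|bag| − 1 = 1, and hence tw(G) ≤ 1.

Yes; width 1.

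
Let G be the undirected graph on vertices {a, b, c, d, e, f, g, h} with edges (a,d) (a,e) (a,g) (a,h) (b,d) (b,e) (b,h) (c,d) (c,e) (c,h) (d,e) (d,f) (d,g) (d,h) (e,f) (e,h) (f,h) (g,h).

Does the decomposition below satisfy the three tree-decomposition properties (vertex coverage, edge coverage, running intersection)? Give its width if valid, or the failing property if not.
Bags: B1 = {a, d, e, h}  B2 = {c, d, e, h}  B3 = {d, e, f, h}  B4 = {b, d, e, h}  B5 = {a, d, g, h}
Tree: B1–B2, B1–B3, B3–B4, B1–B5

Yes; width 3.

Vertex coverage: the bags together contain {a, b, c, d, e, f, g, h}, the full vertex set. Edge coverage: each edge of G has both endpoints in at least one bag. Running intersection: for every vertex, the bags containing it form a connected subtree. All three properties hold, so this is a valid tree decomposition of width max|bag| − 1 = 3, and hence tw(G) ≤ 3.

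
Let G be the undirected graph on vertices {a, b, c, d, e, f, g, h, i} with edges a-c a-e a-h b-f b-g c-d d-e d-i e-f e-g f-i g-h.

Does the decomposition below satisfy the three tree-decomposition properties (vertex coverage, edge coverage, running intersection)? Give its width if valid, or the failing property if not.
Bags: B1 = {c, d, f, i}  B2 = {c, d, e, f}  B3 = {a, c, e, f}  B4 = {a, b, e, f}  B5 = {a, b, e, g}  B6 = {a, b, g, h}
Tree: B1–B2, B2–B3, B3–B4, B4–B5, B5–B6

Yes; width 3.

Every vertex of G appears in some bag (union = {a, b, c, d, e, f, g, h, i}); every edge is covered by a bag; and for each vertex v the set of bags containing v is connected in the bag tree. The decomposition is therefore valid. The largest bag has 4 vertices, so the width is 3.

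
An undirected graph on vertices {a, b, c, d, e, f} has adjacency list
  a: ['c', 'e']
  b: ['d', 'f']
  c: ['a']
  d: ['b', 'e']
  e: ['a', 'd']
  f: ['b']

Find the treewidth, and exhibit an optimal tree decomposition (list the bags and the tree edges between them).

Each bag holds 2 vertices, so the decomposition has width 1, which upper-bounds the treewidth. Since G has at least one edge (e.g. f–b), it is not an edgeless graph, so tw(G) ≥ 1. Hence tw(G) = 1 exactly.

Treewidth 1.
One optimal decomposition is:
Bags: B1 = {b, f}  B2 = {b, d}  B3 = {d, e}  B4 = {a, e}  B5 = {a, c}
Tree: B1–B2, B2–B3, B3–B4, B4–B5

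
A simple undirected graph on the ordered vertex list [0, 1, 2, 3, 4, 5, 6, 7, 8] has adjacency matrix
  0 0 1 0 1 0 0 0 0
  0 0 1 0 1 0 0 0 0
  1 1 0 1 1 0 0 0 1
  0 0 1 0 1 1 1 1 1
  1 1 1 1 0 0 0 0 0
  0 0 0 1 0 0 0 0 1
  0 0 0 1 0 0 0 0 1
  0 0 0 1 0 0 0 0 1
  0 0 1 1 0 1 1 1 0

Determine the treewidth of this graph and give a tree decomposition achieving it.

Treewidth 2.
One such decomposition:
Bags: B1 = {2, 3, 4}  B2 = {2, 3, 8}  B3 = {3, 7, 8}  B4 = {3, 5, 8}  B5 = {0, 2, 4}  B6 = {3, 6, 8}  B7 = {1, 2, 4}
Tree: B1–B2, B2–B3, B3–B4, B1–B5, B3–B6, B1–B7

The largest bag has 3 vertices, giving width 2; this decomposition certifies tw(G) ≤ 2. Conversely, {0, 2, 4} is a clique of size 3, and the vertices of any clique must share a bag in every tree decomposition; so some bag has ≥ 3 vertices and tw(G) ≥ 2. Combining the bounds, tw(G) = 2.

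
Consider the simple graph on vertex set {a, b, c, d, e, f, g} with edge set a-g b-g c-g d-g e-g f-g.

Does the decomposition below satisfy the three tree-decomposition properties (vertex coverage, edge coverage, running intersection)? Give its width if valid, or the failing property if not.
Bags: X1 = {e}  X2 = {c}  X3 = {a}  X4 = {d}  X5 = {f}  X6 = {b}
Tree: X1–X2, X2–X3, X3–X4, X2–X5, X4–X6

A tree decomposition must satisfy three properties: every vertex lies in some bag; for every edge, both endpoints lie together in some bag; and for every vertex, the bags containing it form a connected subtree. Here vertex g appears in no bag, so the decomposition is invalid.

No — vertex g appears in no bag.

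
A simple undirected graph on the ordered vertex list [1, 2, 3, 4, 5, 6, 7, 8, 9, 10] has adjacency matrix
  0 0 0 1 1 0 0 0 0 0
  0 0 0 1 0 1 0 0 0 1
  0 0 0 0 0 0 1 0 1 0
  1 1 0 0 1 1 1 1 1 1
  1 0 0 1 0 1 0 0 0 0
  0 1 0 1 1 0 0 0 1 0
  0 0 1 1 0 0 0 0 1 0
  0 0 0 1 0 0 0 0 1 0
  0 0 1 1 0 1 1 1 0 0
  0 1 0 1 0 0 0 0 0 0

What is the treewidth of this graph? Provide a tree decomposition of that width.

The largest bag has 3 vertices, giving width 2; this decomposition certifies tw(G) ≤ 2. For the lower bound, the 3 vertices {3, 7, 9} are pairwise adjacent, and any tree decomposition puts a clique entirely inside one bag — forcing width ≥ 2. Combining the bounds, tw(G) = 2.

Treewidth 2.
One optimal decomposition is:
Bags: B1 = {4, 5, 6}  B2 = {2, 4, 6}  B3 = {4, 6, 9}  B4 = {4, 8, 9}  B5 = {2, 4, 10}  B6 = {4, 7, 9}  B7 = {1, 4, 5}  B8 = {3, 7, 9}
Tree: B1–B2, B1–B3, B3–B4, B2–B5, B4–B6, B1–B7, B6–B8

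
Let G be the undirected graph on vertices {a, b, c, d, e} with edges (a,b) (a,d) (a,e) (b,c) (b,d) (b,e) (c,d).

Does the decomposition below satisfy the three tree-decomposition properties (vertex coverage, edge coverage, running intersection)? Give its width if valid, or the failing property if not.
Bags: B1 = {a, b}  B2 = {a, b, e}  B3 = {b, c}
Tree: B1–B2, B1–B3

A tree decomposition must satisfy three properties: every vertex lies in some bag; for every edge, both endpoints lie together in some bag; and for every vertex, the bags containing it form a connected subtree. Here vertex d appears in no bag, so the decomposition is invalid.

No — vertex d appears in no bag.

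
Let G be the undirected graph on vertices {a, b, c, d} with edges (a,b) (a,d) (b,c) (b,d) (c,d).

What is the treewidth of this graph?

2

A width-2 tree decomposition is:
Bags: B1 = {a, b, d}  B2 = {b, c, d}
Tree: B1–B2
Each bag holds 3 vertices, so the decomposition has width 2, which upper-bounds the treewidth. Conversely, {b, c, d} is a clique of size 3, and the vertices of any clique must share a bag in every tree decomposition; so some bag has ≥ 3 vertices and tw(G) ≥ 2. Therefore the treewidth is 2.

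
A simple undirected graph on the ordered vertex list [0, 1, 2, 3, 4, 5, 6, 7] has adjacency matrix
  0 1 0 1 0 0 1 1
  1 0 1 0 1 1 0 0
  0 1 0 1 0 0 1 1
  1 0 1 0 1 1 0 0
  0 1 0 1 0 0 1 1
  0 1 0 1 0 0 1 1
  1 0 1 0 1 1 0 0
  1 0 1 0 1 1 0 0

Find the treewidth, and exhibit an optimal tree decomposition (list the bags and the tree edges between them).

Treewidth 4.
One such decomposition:
Bags: B1 = {0, 2, 4, 5, 7}  B2 = {0, 2, 3, 4, 5}  B3 = {0, 1, 2, 4, 5}  B4 = {0, 2, 4, 5, 6}
Tree: B1–B2, B2–B3, B3–B4

Each bag holds 5 vertices, so the decomposition has width 4, which upper-bounds the treewidth. For the lower bound: the 5 vertex sets {0,7}, {3,5}, {1,4}, {2}, {6} are disjoint, each induces a connected subgraph, and every pair is joined by at least one edge of G. Contracting each set to a single vertex therefore yields K_{5} as a minor, and since treewidth is minor-monotone, tw(G) ≥ tw(K_{5}) = 4. Combining the bounds, tw(G) = 4.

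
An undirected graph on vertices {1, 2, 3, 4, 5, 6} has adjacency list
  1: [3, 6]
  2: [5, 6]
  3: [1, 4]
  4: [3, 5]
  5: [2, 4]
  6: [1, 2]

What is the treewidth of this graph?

2

A width-2 tree decomposition is:
Bags: B1 = {2, 5, 6}  B2 = {4, 5, 6}  B3 = {3, 4, 6}  B4 = {1, 3, 6}
Tree: B1–B2, B2–B3, B3–B4
Every bag has size at most 3, so the width is 3 − 1 = 2 and tw(G) ≤ 2. The edges 6–2–5–4–3–1–6 form a cycle, so G is not a tree and its treewidth is at least 2. The upper and lower bounds meet at 2, so that is the treewidth.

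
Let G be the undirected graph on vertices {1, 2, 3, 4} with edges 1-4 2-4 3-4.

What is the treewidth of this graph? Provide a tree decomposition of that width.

Treewidth 1.
One such decomposition:
Bags: B1 = {1, 4}  B2 = {2, 4}  B3 = {3, 4}
Tree: B1–B2, B1–B3

Each bag holds 2 vertices, so the decomposition has width 1, which upper-bounds the treewidth. Since G has at least one edge (e.g. 4–1), it is not an edgeless graph, so tw(G) ≥ 1. Hence tw(G) = 1 exactly.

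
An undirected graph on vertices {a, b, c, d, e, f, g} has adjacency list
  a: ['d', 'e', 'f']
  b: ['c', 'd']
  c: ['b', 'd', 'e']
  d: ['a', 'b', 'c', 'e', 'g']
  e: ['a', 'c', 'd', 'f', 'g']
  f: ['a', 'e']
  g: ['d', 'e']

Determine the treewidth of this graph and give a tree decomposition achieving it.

Each bag holds 3 vertices, so the decomposition has width 2, which upper-bounds the treewidth. Conversely, {d, e, g} is a clique of size 3, and the vertices of any clique must share a bag in every tree decomposition; so some bag has ≥ 3 vertices and tw(G) ≥ 2. The upper and lower bounds meet at 2, so that is the treewidth.

Treewidth 2.
One such decomposition:
Bags: B1 = {c, d, e}  B2 = {a, d, e}  B3 = {a, e, f}  B4 = {b, c, d}  B5 = {d, e, g}
Tree: B1–B2, B2–B3, B1–B4, B2–B5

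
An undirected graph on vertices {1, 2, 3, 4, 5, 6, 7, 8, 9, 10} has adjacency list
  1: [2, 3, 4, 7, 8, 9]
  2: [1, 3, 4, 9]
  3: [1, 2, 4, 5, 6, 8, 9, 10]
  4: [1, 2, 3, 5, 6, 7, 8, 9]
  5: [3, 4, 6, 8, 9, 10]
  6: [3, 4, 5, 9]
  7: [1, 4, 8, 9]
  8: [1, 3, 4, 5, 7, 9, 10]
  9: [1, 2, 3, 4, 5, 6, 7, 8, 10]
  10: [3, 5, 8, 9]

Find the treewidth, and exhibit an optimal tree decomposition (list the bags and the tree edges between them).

Treewidth 4.
One such decomposition:
Bags: B1 = {1, 4, 7, 8, 9}  B2 = {1, 3, 4, 8, 9}  B3 = {3, 4, 5, 8, 9}  B4 = {1, 2, 3, 4, 9}  B5 = {3, 4, 5, 6, 9}  B6 = {3, 5, 8, 9, 10}
Tree: B1–B2, B2–B3, B2–B4, B3–B5, B3–B6

The largest bag has 5 vertices, giving width 4; this decomposition certifies tw(G) ≤ 4. Conversely, {3, 5, 8, 9, 10} is a clique of size 5, and the vertices of any clique must share a bag in every tree decomposition; so some bag has ≥ 5 vertices and tw(G) ≥ 4. Hence tw(G) = 4 exactly.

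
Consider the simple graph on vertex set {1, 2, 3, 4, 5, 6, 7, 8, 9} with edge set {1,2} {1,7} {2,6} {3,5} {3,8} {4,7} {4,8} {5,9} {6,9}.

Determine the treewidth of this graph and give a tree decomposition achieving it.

Treewidth 2.
Bags: B1 = {3, 4, 8}  B2 = {3, 4, 5}  B3 = {4, 5, 9}  B4 = {4, 6, 9}  B5 = {2, 4, 6}  B6 = {1, 2, 4}  B7 = {1, 4, 7}
Tree: B1–B2, B2–B3, B3–B4, B4–B5, B5–B6, B6–B7

Each bag holds 3 vertices, so the decomposition has width 2, which upper-bounds the treewidth. Since 4–8–3–5–9–6–2–1–7–4 is a cycle in G, G is not acyclic. Forests are exactly the graphs of treewidth ≤ 1, so tw(G) ≥ 2. Therefore the treewidth is 2.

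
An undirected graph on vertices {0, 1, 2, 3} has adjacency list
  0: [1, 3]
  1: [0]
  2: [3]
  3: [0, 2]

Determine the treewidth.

1

A width-1 tree decomposition is:
Bags: B1 = {0, 1}  B2 = {0, 3}  B3 = {2, 3}
Tree: B1–B2, B2–B3
Each bag holds 2 vertices, so the decomposition has width 1, which upper-bounds the treewidth. G has an edge, so its treewidth is at least 1. The upper and lower bounds meet at 1, so that is the treewidth.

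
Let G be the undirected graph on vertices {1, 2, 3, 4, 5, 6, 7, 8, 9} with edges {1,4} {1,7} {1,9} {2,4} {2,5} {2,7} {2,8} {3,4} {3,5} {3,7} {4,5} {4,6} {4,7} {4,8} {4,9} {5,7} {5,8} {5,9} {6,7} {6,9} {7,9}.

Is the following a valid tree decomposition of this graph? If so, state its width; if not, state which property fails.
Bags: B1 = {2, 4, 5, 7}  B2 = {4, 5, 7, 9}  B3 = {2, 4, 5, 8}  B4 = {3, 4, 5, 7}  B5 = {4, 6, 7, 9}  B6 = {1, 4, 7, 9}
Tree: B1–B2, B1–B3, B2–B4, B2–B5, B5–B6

Yes; width 3.

Checking the three conditions: (i) the bags cover all of {1, 2, 3, 4, 5, 6, 7, 8, 9}; (ii) for each edge, some bag contains both endpoints; (iii) the bags containing any fixed vertex form a subtree. All hold, so the decomposition is valid with width 4 − 1 = 3.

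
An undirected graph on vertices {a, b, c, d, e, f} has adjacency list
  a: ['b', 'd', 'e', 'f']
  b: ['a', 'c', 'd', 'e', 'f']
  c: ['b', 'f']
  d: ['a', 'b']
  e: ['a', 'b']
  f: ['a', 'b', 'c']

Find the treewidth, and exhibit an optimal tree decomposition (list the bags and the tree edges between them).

Each bag holds 3 vertices, so the decomposition has width 2, which upper-bounds the treewidth. For the lower bound, the 3 vertices {b, c, f} are pairwise adjacent, and any tree decomposition puts a clique entirely inside one bag — forcing width ≥ 2. Combining the bounds, tw(G) = 2.

Treewidth 2.
Bags: B1 = {a, b, d}  B2 = {a, b, e}  B3 = {a, b, f}  B4 = {b, c, f}
Tree: B1–B2, B2–B3, B3–B4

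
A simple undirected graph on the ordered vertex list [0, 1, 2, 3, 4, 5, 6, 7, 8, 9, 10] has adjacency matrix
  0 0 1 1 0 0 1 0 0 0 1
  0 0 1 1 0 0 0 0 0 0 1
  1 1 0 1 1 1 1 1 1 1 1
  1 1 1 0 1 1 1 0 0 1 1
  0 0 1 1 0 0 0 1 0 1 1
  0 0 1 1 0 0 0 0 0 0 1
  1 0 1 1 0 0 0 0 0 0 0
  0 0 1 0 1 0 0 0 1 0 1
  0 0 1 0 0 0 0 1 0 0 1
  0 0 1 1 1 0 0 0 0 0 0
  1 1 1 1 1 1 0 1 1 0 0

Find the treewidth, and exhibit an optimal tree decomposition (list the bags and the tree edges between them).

Every bag has size at most 4, so the width is 4 − 1 = 3 and tw(G) ≤ 3. Conversely, {2, 7, 8, 10} is a clique of size 4, and the vertices of any clique must share a bag in every tree decomposition; so some bag has ≥ 4 vertices and tw(G) ≥ 3. Hence tw(G) = 3 exactly.

Treewidth 3.
One such decomposition:
Bags: B1 = {2, 3, 4, 10}  B2 = {0, 2, 3, 10}  B3 = {0, 2, 3, 6}  B4 = {2, 4, 7, 10}  B5 = {2, 3, 4, 9}  B6 = {1, 2, 3, 10}  B7 = {2, 3, 5, 10}  B8 = {2, 7, 8, 10}
Tree: B1–B2, B2–B3, B1–B4, B1–B5, B1–B6, B1–B7, B4–B8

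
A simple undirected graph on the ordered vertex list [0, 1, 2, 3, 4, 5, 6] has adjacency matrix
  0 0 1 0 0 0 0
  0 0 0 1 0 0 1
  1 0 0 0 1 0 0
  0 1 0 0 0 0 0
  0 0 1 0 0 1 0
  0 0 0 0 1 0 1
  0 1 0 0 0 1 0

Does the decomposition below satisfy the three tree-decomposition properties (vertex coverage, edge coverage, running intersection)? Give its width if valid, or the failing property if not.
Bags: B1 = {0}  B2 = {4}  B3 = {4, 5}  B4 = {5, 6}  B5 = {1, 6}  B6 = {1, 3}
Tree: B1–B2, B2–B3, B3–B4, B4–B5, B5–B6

No — vertex 2 appears in no bag.

A tree decomposition must satisfy three properties: every vertex lies in some bag; for every edge, both endpoints lie together in some bag; and for every vertex, the bags containing it form a connected subtree. Here vertex 2 appears in no bag, so the decomposition is invalid.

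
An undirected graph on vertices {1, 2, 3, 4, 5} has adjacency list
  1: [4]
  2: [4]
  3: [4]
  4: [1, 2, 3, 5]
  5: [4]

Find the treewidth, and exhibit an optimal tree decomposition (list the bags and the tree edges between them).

Each bag holds 2 vertices, so the decomposition has width 1, which upper-bounds the treewidth. Since G has at least one edge (e.g. 4–5), it is not an edgeless graph, so tw(G) ≥ 1. Combining the bounds, tw(G) = 1.

Treewidth 1.
One such decomposition:
Bags: B1 = {4, 5}  B2 = {1, 4}  B3 = {2, 4}  B4 = {3, 4}
Tree: B1–B2, B2–B3, B3–B4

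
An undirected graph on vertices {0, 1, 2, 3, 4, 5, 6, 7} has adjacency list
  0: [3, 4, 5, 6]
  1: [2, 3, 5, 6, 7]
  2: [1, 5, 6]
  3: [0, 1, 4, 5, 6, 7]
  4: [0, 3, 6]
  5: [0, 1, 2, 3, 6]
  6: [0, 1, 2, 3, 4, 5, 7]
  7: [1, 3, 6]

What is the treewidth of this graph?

3

A width-3 tree decomposition is:
Bags: B1 = {1, 3, 5, 6}  B2 = {0, 3, 5, 6}  B3 = {1, 2, 5, 6}  B4 = {0, 3, 4, 6}  B5 = {1, 3, 6, 7}
Tree: B1–B2, B1–B3, B2–B4, B1–B5
Each bag holds 4 vertices, so the decomposition has width 3, which upper-bounds the treewidth. For the lower bound, the 4 vertices {1, 2, 5, 6} are pairwise adjacent, and any tree decomposition puts a clique entirely inside one bag — forcing width ≥ 3. Combining the bounds, tw(G) = 3.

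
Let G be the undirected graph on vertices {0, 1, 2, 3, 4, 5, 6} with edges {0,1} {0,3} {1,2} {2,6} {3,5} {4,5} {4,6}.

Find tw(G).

2

A width-2 tree decomposition is:
Bags: B1 = {3, 4, 5}  B2 = {3, 4, 6}  B3 = {2, 3, 6}  B4 = {1, 2, 3}  B5 = {0, 1, 3}
Tree: B1–B2, B2–B3, B3–B4, B4–B5
Every bag has size at most 3, so the width is 3 − 1 = 2 and tw(G) ≤ 2. Since 3–5–4–6–2–1–0–3 is a cycle in G, G is not acyclic. Forests are exactly the graphs of treewidth ≤ 1, so tw(G) ≥ 2. Hence tw(G) = 2 exactly.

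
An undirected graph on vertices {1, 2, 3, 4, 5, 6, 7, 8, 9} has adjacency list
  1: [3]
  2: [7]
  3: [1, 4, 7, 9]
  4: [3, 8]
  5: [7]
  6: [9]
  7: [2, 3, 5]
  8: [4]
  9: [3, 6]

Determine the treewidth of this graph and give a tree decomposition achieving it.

Every bag has size at most 2, so the width is 2 − 1 = 1 and tw(G) ≤ 1. G has an edge, so its treewidth is at least 1. Combining the bounds, tw(G) = 1.

Treewidth 1.
One optimal decomposition is:
Bags: B1 = {3, 4}  B2 = {3, 9}  B3 = {6, 9}  B4 = {3, 7}  B5 = {2, 7}  B6 = {5, 7}  B7 = {4, 8}  B8 = {1, 3}
Tree: B1–B2, B2–B3, B1–B4, B4–B5, B4–B6, B1–B7, B1–B8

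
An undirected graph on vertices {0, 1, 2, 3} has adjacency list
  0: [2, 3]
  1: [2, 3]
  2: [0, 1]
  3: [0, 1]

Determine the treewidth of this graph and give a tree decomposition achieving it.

Each bag holds 3 vertices, so the decomposition has width 2, which upper-bounds the treewidth. For the lower bound, G contains the cycle 1–3–0–2–1, so G is not a forest; only forests have treewidth ≤ 1, hence tw(G) ≥ 2. Hence tw(G) = 2 exactly.

Treewidth 2.
One such decomposition:
Bags: B1 = {0, 1, 3}  B2 = {0, 1, 2}
Tree: B1–B2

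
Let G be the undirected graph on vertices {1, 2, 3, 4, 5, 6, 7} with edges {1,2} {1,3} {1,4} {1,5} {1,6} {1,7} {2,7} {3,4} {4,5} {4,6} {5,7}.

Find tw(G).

2

A width-2 tree decomposition is:
Bags: B1 = {1, 4, 5}  B2 = {1, 5, 7}  B3 = {1, 4, 6}  B4 = {1, 3, 4}  B5 = {1, 2, 7}
Tree: B1–B2, B1–B3, B1–B4, B2–B5
Each bag holds 3 vertices, so the decomposition has width 2, which upper-bounds the treewidth. Conversely, {1, 2, 7} is a clique of size 3, and the vertices of any clique must share a bag in every tree decomposition; so some bag has ≥ 3 vertices and tw(G) ≥ 2. Hence tw(G) = 2 exactly.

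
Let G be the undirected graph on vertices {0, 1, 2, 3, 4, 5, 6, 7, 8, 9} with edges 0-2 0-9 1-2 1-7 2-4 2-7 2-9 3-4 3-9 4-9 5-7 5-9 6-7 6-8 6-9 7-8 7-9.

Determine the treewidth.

A width-2 tree decomposition is:
Bags: B1 = {1, 2, 7}  B2 = {2, 7, 9}  B3 = {2, 4, 9}  B4 = {5, 7, 9}  B5 = {3, 4, 9}  B6 = {0, 2, 9}  B7 = {6, 7, 9}  B8 = {6, 7, 8}
Tree: B1–B2, B2–B3, B2–B4, B3–B5, B3–B6, B4–B7, B7–B8
Every bag has size at most 3, so the width is 3 − 1 = 2 and tw(G) ≤ 2. Conversely, {6, 7, 8} is a clique of size 3, and the vertices of any clique must share a bag in every tree decomposition; so some bag has ≥ 3 vertices and tw(G) ≥ 2. Hence tw(G) = 2 exactly.

2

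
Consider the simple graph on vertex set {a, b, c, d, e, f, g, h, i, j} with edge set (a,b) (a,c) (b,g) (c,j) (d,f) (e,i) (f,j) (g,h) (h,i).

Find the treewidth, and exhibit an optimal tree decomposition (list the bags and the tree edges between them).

Treewidth 1.
One optimal decomposition is:
Bags: B1 = {e, i}  B2 = {h, i}  B3 = {g, h}  B4 = {b, g}  B5 = {a, b}  B6 = {a, c}  B7 = {c, j}  B8 = {f, j}  B9 = {d, f}
Tree: B1–B2, B2–B3, B3–B4, B4–B5, B5–B6, B6–B7, B7–B8, B8–B9

Each bag holds 2 vertices, so the decomposition has width 1, which upper-bounds the treewidth. Since G has at least one edge (e.g. e–i), it is not an edgeless graph, so tw(G) ≥ 1. Combining the bounds, tw(G) = 1.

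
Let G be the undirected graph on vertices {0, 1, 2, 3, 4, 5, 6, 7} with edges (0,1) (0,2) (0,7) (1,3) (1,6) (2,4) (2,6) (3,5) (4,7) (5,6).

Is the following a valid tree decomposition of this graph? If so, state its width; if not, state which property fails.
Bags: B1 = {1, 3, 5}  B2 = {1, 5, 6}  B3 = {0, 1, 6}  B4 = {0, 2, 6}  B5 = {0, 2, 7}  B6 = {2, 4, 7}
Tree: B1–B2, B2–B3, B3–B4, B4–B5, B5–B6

Yes; width 2.

Checking the three conditions: (i) the bags cover all of {0, 1, 2, 3, 4, 5, 6, 7}; (ii) for each edge, some bag contains both endpoints; (iii) the bags containing any fixed vertex form a subtree. All hold, so the decomposition is valid with width 3 − 1 = 2.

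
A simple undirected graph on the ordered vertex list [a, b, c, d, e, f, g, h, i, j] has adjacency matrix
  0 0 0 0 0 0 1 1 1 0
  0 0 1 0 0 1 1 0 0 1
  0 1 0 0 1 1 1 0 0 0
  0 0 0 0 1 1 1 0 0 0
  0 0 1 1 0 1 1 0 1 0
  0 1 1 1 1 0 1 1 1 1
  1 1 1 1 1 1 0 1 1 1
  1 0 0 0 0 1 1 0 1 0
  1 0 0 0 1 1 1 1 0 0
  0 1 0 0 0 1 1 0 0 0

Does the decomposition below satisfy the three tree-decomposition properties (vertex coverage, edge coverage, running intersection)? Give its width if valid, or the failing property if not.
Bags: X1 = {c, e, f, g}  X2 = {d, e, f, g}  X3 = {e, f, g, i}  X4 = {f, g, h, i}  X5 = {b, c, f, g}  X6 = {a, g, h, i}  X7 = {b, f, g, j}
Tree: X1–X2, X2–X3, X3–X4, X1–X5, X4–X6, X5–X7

Yes; width 3.

Every vertex of G appears in some bag (union = {a, b, c, d, e, f, g, h, i, j}); every edge is covered by a bag; and for each vertex v the set of bags containing v is connected in the bag tree. The decomposition is therefore valid. The largest bag has 4 vertices, so the width is 3.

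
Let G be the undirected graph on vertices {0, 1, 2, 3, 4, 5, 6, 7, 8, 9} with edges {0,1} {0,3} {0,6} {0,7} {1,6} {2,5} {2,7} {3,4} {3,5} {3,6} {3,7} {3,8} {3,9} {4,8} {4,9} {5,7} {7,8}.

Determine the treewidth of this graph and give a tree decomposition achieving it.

Treewidth 2.
Bags: B1 = {3, 7, 8}  B2 = {3, 5, 7}  B3 = {0, 3, 7}  B4 = {3, 4, 8}  B5 = {3, 4, 9}  B6 = {2, 5, 7}  B7 = {0, 3, 6}  B8 = {0, 1, 6}
Tree: B1–B2, B2–B3, B1–B4, B4–B5, B2–B6, B3–B7, B7–B8

Every bag has size at most 3, so the width is 3 − 1 = 2 and tw(G) ≤ 2. Conversely, {0, 1, 6} is a clique of size 3, and the vertices of any clique must share a bag in every tree decomposition; so some bag has ≥ 3 vertices and tw(G) ≥ 2. Combining the bounds, tw(G) = 2.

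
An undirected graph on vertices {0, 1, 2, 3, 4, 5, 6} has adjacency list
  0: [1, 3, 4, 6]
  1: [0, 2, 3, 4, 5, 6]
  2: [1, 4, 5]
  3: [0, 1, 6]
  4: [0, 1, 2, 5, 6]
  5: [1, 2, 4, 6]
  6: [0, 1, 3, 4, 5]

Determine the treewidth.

A width-3 tree decomposition is:
Bags: B1 = {1, 2, 4, 5}  B2 = {1, 4, 5, 6}  B3 = {0, 1, 4, 6}  B4 = {0, 1, 3, 6}
Tree: B1–B2, B2–B3, B3–B4
The largest bag has 4 vertices, giving width 3; this decomposition certifies tw(G) ≤ 3. For the lower bound, the 4 vertices {0, 1, 3, 6} are pairwise adjacent, and any tree decomposition puts a clique entirely inside one bag — forcing width ≥ 3. Therefore the treewidth is 3.

3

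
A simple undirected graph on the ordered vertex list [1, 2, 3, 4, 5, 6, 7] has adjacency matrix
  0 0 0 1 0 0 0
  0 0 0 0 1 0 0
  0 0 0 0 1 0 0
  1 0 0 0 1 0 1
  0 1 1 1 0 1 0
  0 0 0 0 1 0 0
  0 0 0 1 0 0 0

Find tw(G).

A width-1 tree decomposition is:
Bags: B1 = {4, 5}  B2 = {3, 5}  B3 = {5, 6}  B4 = {1, 4}  B5 = {4, 7}  B6 = {2, 5}
Tree: B1–B2, B1–B3, B1–B4, B1–B5, B3–B6
Every bag has size at most 2, so the width is 2 − 1 = 1 and tw(G) ≤ 1. Since G has at least one edge (e.g. 4–5), it is not an edgeless graph, so tw(G) ≥ 1. The upper and lower bounds meet at 1, so that is the treewidth.

1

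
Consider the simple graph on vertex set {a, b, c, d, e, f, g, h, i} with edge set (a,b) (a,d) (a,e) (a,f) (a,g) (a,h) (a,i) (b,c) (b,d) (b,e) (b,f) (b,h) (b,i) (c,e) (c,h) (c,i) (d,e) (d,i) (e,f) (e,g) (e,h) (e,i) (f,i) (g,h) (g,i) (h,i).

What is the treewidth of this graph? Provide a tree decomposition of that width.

Treewidth 4.
One such decomposition:
Bags: B1 = {a, e, g, h, i}  B2 = {a, b, e, h, i}  B3 = {b, c, e, h, i}  B4 = {a, b, d, e, i}  B5 = {a, b, e, f, i}
Tree: B1–B2, B2–B3, B2–B4, B4–B5

Every bag has size at most 5, so the width is 5 − 1 = 4 and tw(G) ≤ 4. For the lower bound, the 5 vertices {a, e, g, h, i} are pairwise adjacent, and any tree decomposition puts a clique entirely inside one bag — forcing width ≥ 4. The upper and lower bounds meet at 4, so that is the treewidth.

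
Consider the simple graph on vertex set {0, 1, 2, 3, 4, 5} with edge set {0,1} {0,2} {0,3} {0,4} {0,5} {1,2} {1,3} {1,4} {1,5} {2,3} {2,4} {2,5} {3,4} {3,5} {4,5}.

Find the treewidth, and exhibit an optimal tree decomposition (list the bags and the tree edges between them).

A single bag containing all 6 vertices is trivially a valid decomposition of width 5. On the other hand G contains the 6-clique {0, 1, 2, 3, 4, 5}. A clique must lie in a single bag of any decomposition, so no decomposition can have width below 5. Combining the bounds, tw(G) = 5.

Treewidth 5.
One such decomposition:
Bags: B1 = {0, 1, 2, 3, 4, 5}
Tree: (single bag)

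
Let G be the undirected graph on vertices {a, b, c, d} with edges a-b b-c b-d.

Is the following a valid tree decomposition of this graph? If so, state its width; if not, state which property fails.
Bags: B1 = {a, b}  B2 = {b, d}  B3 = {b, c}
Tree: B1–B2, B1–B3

Every vertex of G appears in some bag (union = {a, b, c, d}); every edge is covered by a bag; and for each vertex v the set of bags containing v is connected in the bag tree. The decomposition is therefore valid. The largest bag has 2 vertices, so the width is 1.

Yes; width 1.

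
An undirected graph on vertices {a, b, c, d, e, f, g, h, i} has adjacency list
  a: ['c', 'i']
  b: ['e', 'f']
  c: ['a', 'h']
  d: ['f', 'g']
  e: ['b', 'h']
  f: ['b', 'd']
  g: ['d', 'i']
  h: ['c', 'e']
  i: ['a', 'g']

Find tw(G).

2

A width-2 tree decomposition is:
Bags: B1 = {a, c, h}  B2 = {a, h, i}  B3 = {g, h, i}  B4 = {d, g, h}  B5 = {d, f, h}  B6 = {b, f, h}  B7 = {b, e, h}
Tree: B1–B2, B2–B3, B3–B4, B4–B5, B5–B6, B6–B7
Every bag has size at most 3, so the width is 3 − 1 = 2 and tw(G) ≤ 2. For the lower bound, G contains the cycle h–c–a–i–g–d–f–b–e–h, so G is not a forest; only forests have treewidth ≤ 1, hence tw(G) ≥ 2. The upper and lower bounds meet at 2, so that is the treewidth.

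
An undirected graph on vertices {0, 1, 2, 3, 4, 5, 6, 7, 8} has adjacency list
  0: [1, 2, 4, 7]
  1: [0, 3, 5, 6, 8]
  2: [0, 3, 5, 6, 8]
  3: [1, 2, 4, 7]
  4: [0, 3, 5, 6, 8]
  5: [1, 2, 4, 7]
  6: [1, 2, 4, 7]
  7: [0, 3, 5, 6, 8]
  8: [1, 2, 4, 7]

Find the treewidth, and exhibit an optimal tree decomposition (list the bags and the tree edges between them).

Every bag has size at most 5, so the width is 5 − 1 = 4 and tw(G) ≤ 4. For the lower bound: the 5 vertex sets {0,7}, {2,6}, {1,5}, {4}, {3} are disjoint, each induces a connected subgraph, and every pair is joined by at least one edge of G. Contracting each set to a single vertex therefore yields K_{5} as a minor, and since treewidth is minor-monotone, tw(G) ≥ tw(K_{5}) = 4. Hence tw(G) = 4 exactly.

Treewidth 4.
One optimal decomposition is:
Bags: B1 = {0, 1, 2, 4, 7}  B2 = {1, 2, 4, 6, 7}  B3 = {1, 2, 4, 5, 7}  B4 = {1, 2, 3, 4, 7}  B5 = {1, 2, 4, 7, 8}
Tree: B1–B2, B2–B3, B3–B4, B4–B5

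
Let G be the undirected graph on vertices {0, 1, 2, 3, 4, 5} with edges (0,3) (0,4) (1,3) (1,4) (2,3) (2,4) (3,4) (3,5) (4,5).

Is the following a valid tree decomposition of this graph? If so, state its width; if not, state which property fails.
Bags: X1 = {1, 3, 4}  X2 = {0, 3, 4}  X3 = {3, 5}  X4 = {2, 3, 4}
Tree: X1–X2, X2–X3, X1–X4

A tree decomposition must satisfy three properties: every vertex lies in some bag; for every edge, both endpoints lie together in some bag; and for every vertex, the bags containing it form a connected subtree. Here edge (4,5) lies in no bag, so the decomposition is invalid.

No — edge (4,5) lies in no bag.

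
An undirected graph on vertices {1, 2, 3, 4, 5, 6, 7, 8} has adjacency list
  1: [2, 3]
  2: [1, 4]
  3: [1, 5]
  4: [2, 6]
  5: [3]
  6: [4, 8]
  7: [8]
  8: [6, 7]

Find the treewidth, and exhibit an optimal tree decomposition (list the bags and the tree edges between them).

The largest bag has 2 vertices, giving width 1; this decomposition certifies tw(G) ≤ 1. Any graph with an edge has treewidth ≥ 1, and G has the edge 5–3. Combining the bounds, tw(G) = 1.

Treewidth 1.
Bags: B1 = {3, 5}  B2 = {1, 3}  B3 = {1, 2}  B4 = {2, 4}  B5 = {4, 6}  B6 = {6, 8}  B7 = {7, 8}
Tree: B1–B2, B2–B3, B3–B4, B4–B5, B5–B6, B6–B7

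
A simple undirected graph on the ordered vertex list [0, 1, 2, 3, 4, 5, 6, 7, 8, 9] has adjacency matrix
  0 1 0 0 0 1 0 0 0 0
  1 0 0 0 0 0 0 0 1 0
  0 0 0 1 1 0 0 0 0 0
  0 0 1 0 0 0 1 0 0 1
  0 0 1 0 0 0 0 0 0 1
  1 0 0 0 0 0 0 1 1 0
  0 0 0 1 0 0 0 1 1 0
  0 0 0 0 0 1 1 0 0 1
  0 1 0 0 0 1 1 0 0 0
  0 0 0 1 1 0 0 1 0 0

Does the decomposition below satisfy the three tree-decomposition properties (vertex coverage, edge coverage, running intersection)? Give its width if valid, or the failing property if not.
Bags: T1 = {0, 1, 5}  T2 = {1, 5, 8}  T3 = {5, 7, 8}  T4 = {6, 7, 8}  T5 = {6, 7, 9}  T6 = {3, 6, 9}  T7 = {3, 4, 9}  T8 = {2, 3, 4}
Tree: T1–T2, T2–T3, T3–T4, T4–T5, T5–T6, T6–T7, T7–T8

Yes; width 2.

Vertex coverage: the bags together contain {0, 1, 2, 3, 4, 5, 6, 7, 8, 9}, the full vertex set. Edge coverage: each edge of G has both endpoints in at least one bag. Running intersection: for every vertex, the bags containing it form a connected subtree. All three properties hold, so this is a valid tree decomposition of width max|bag| − 1 = 2, and hence tw(G) ≤ 2.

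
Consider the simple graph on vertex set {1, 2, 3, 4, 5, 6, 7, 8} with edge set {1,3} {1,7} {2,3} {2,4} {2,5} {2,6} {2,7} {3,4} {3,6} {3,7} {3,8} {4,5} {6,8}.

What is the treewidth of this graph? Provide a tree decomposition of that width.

The largest bag has 3 vertices, giving width 2; this decomposition certifies tw(G) ≤ 2. For the lower bound, the 3 vertices {3, 6, 8} are pairwise adjacent, and any tree decomposition puts a clique entirely inside one bag — forcing width ≥ 2. Therefore the treewidth is 2.

Treewidth 2.
Bags: B1 = {2, 4, 5}  B2 = {2, 3, 4}  B3 = {2, 3, 7}  B4 = {2, 3, 6}  B5 = {3, 6, 8}  B6 = {1, 3, 7}
Tree: B1–B2, B2–B3, B3–B4, B4–B5, B3–B6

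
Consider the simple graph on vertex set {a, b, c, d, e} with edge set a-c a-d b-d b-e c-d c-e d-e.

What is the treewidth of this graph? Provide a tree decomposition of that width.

The largest bag has 3 vertices, giving width 2; this decomposition certifies tw(G) ≤ 2. On the other hand G contains the 3-clique {c, d, e}. A clique must lie in a single bag of any decomposition, so no decomposition can have width below 2. The upper and lower bounds meet at 2, so that is the treewidth.

Treewidth 2.
One optimal decomposition is:
Bags: B1 = {b, d, e}  B2 = {c, d, e}  B3 = {a, c, d}
Tree: B1–B2, B2–B3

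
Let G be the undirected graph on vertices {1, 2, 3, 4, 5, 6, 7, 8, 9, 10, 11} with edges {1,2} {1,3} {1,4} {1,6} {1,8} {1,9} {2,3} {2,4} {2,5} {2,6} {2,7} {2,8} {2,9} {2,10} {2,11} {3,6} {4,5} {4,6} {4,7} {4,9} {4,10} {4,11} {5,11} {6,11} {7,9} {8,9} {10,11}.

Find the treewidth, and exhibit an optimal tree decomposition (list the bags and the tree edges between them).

Treewidth 3.
One optimal decomposition is:
Bags: B1 = {1, 2, 4, 9}  B2 = {2, 4, 7, 9}  B3 = {1, 2, 4, 6}  B4 = {1, 2, 3, 6}  B5 = {2, 4, 6, 11}  B6 = {2, 4, 5, 11}  B7 = {1, 2, 8, 9}  B8 = {2, 4, 10, 11}
Tree: B1–B2, B1–B3, B3–B4, B3–B5, B5–B6, B1–B7, B5–B8

Each bag holds 4 vertices, so the decomposition has width 3, which upper-bounds the treewidth. On the other hand G contains the 4-clique {1, 2, 8, 9}. A clique must lie in a single bag of any decomposition, so no decomposition can have width below 3. Combining the bounds, tw(G) = 3.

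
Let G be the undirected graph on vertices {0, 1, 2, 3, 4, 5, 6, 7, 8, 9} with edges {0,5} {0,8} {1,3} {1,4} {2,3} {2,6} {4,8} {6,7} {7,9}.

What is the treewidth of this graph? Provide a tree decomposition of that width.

Treewidth 1.
One such decomposition:
Bags: B1 = {7, 9}  B2 = {6, 7}  B3 = {2, 6}  B4 = {2, 3}  B5 = {1, 3}  B6 = {1, 4}  B7 = {4, 8}  B8 = {0, 8}  B9 = {0, 5}
Tree: B1–B2, B2–B3, B3–B4, B4–B5, B5–B6, B6–B7, B7–B8, B8–B9

Every bag has size at most 2, so the width is 2 − 1 = 1 and tw(G) ≤ 1. G has an edge, so its treewidth is at least 1. Hence tw(G) = 1 exactly.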